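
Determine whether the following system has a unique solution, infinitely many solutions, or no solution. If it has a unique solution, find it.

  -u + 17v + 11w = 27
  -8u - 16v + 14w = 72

Row-reduce:
R1 ← R1 / (-1).
R2 ← R2 + 8·R1.
R2 ← R2 / (-152).
R1 ← R1 + 17·R2.
Rank is 2 with 3 unknowns, leaving w free.

infinitely many solutions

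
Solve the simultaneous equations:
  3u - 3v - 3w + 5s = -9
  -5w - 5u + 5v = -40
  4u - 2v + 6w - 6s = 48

Row-reduce:
R1 ← R1 / (3).
R2 ← R2 + 5·R1.
R3 ← R3 − 4·R1.
Swap R2 and R3.
R2 ← R2 / (2).
R1 ← R1 + 1·R2.
R3 ← R3 / (-10).
R1 ← R1 − 4·R3.
R2 ← R2 − 5·R3.
Rank is 3 with 4 unknowns, leaving s free.

infinitely many solutions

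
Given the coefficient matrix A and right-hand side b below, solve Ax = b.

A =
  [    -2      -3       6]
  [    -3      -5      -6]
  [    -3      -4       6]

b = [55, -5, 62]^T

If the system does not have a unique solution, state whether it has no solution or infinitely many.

x_1 = -2, x_2 = -5, x_3 = 6

Row-reduce the augmented matrix:
R1 ← R1 / (-2).
R2 ← R2 + 3·R1.
R3 ← R3 + 3·R1.
R2 ← R2 / (-1/2).
R1 ← R1 − 3/2·R2.
R3 ← R3 − 1/2·R2.
R3 ← R3 / (-18).
R1 ← R1 + 48·R3.
R2 ← R2 − 30·R3.
Reading off the reduced rows gives x_1 = -2, x_2 = -5, x_3 = 6.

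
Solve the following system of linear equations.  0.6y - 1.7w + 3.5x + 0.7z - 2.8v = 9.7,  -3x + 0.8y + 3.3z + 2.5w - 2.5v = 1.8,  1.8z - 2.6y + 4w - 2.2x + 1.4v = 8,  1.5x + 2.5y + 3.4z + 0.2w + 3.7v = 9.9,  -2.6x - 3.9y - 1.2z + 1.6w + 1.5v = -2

x = 3, y = -2, z = 3, w = 1, v = 0

Row-reduce the augmented matrix:
R1 ← R1 / (7/2).
R2 ← R2 + 3·R1.
R3 ← R3 + 11/5·R1.
R4 ← R4 − 3/2·R1.
R5 ← R5 + 13/5·R1.
R2 ← R2 / (46/35).
R1 ← R1 − 6/35·R2.
R3 ← R3 + 389/175·R2.
R4 ← R4 − 157/70·R2.
R5 ← R5 + 1209/350·R2.
R3 ← R3 / (20323/2300).
R1 ← R1 + 71/230·R3.
R2 ← R2 − 273/92·R3.
R4 ← R4 + 3271/920·R3.
R5 ← R5 − 44023/4600·R3.
R4 ← R4 / (42197/40646).
R1 ← R1 + 9302/20323·R4.
R2 ← R2 + 15919/20323·R4.
R3 ← R3 − 10799/20323·R4.
R5 ← R5 + 407937/203230·R4.
R5 ← R5 / (31271383/2109850).
R1 ← R1 − 812283/210985·R5.
R2 ← R2 − 1383366/210985·R5.
R3 ← R3 + 1262886/210985·R5.
R4 ← R4 − 1988087/210985·R5.
Reading off the reduced rows gives x = 3, y = -2, z = 3, w = 1, v = 0.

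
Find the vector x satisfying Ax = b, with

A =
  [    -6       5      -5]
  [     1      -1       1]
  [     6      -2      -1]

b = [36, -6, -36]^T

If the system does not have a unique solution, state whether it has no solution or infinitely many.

Row-reduce the augmented matrix:
R1 ← R1 / (-6).
R2 ← R2 − 1·R1.
R3 ← R3 − 6·R1.
R2 ← R2 / (-1/6).
R1 ← R1 + 5/6·R2.
R3 ← R3 − 3·R2.
R3 ← R3 / (-3).
R2 ← R2 + 1·R3.
Reading off the reduced rows gives x_1 = -6, x_2 = 0, x_3 = 0.

x_1 = -6, x_2 = 0, x_3 = 0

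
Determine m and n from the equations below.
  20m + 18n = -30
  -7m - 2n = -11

m = 3, n = -5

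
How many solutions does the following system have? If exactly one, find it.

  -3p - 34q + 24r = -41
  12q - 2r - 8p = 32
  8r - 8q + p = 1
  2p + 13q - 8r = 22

Row-reduce:
R1 ← R1 / (-3).
R2 ← R2 + 8·R1.
R3 ← R3 − 1·R1.
R4 ← R4 − 2·R1.
R2 ← R2 / (308/3).
R1 ← R1 − 34/3·R2.
R3 ← R3 + 58/3·R2.
R4 ← R4 + 29/3·R2.
R3 ← R3 / (25/7).
R1 ← R1 + 5/7·R3.
R2 ← R2 + 9/14·R3.
R4 ← R4 − 25/14·R3.
Row 4 reduces to 0 = 1, a contradiction. The system is inconsistent.

no solution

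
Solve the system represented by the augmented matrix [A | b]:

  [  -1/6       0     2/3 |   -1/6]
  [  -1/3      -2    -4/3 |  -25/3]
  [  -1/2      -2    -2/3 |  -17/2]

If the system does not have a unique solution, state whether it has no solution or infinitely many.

Row-reduce:
R1 ← R1 / (-1/6).
R2 ← R2 + 1/3·R1.
R3 ← R3 + 1/2·R1.
R2 ← R2 / (-2).
R3 ← R3 + 2·R2.
Rank is 2 with 3 unknowns, leaving x_3 free.

infinitely many solutions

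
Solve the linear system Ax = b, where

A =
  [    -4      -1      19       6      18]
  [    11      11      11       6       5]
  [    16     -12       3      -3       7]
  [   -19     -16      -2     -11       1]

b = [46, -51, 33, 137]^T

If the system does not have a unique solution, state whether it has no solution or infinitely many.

infinitely many solutions

Row-reduce:
R1 ← R1 / (-4).
R2 ← R2 − 11·R1.
R3 ← R3 − 16·R1.
R4 ← R4 + 19·R1.
R2 ← R2 / (33/4).
R1 ← R1 − 1/4·R2.
R3 ← R3 + 16·R2.
R4 ← R4 + 45/4·R2.
R3 ← R3 / (605/3).
R1 ← R1 + 20/3·R3.
R2 ← R2 − 23/3·R3.
R4 ← R4 + 6·R3.
R4 ← R4 / (-45887/6655).
R1 ← R1 + 60/1331·R4.
R2 ← R2 − 1797/6655·R4.
R3 ← R3 − 2133/6655·R4.
Rank is 4 with 5 unknowns, leaving x_5 free.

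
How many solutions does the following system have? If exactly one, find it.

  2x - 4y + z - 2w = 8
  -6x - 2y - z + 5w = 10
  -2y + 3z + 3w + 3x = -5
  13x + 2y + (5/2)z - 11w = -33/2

no solution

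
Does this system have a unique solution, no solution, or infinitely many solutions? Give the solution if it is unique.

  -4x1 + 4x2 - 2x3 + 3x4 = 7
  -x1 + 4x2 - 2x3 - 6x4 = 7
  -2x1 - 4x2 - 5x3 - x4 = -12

infinitely many solutions

Row-reduce:
R1 ← R1 / (-4).
R2 ← R2 + 1·R1.
R3 ← R3 + 2·R1.
R2 ← R2 / (3).
R1 ← R1 + 1·R2.
R3 ← R3 + 6·R2.
R3 ← R3 / (-7).
R2 ← R2 + 1/2·R3.
Rank is 3 with 4 unknowns, leaving x4 free.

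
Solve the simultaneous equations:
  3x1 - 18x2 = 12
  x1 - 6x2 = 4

infinitely many solutions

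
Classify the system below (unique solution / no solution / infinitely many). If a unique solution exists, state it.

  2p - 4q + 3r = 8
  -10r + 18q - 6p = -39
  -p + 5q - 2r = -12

no solution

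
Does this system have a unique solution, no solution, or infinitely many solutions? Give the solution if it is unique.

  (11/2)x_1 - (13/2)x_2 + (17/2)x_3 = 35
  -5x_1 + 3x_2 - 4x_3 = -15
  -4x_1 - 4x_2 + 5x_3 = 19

no solution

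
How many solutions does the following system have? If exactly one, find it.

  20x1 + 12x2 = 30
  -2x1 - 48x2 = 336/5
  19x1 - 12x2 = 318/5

x1 = 12/5, x2 = -3/2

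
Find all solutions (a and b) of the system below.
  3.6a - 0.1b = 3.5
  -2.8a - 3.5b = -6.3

a = 1, b = 1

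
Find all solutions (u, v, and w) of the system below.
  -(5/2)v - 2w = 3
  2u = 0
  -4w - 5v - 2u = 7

Row-reduce:
Swap R1 and R2.
R1 ← R1 / (2).
R3 ← R3 + 2·R1.
R2 ← R2 / (-5/2).
R3 ← R3 + 5·R2.
Row 3 reduces to 0 = 1, a contradiction. The system is inconsistent.

no solution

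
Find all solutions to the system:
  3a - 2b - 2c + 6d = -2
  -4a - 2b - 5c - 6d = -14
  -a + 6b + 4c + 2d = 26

Row-reduce:
R1 ← R1 / (3).
R2 ← R2 + 4·R1.
R3 ← R3 + 1·R1.
R2 ← R2 / (-14/3).
R1 ← R1 + 2/3·R2.
R3 ← R3 − 16/3·R2.
R3 ← R3 / (-38/7).
R1 ← R1 − 3/7·R3.
R2 ← R2 − 23/14·R3.
Rank is 3 with 4 unknowns, leaving d free.

infinitely many solutions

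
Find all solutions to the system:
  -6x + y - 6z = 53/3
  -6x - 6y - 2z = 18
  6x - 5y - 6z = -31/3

x = -5/2, y = -1/3, z = -1/2

Row-reduce the augmented matrix:
R1 ← R1 / (-6).
R2 ← R2 + 6·R1.
R3 ← R3 − 6·R1.
R2 ← R2 / (-7).
R1 ← R1 + 1/6·R2.
R3 ← R3 + 4·R2.
R3 ← R3 / (-100/7).
R1 ← R1 − 19/21·R3.
R2 ← R2 + 4/7·R3.
Reading off the reduced rows gives x = -5/2, y = -1/3, z = -1/2.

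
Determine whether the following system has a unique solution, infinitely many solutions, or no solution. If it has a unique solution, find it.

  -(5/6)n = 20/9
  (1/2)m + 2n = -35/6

m = -1, n = -8/3

Row-reduce the augmented matrix:
Swap R1 and R2.
R1 ← R1 / (1/2).
R2 ← R2 / (-5/6).
R1 ← R1 − 4·R2.
Reading off the reduced rows gives m = -1, n = -8/3.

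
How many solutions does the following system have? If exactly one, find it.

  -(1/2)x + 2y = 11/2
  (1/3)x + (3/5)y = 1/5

x = -3, y = 2

Row-reduce the augmented matrix:
R1 ← R1 / (-1/2).
R2 ← R2 − 1/3·R1.
R2 ← R2 / (29/15).
R1 ← R1 + 4·R2.
Reading off the reduced rows gives x = -3, y = 2.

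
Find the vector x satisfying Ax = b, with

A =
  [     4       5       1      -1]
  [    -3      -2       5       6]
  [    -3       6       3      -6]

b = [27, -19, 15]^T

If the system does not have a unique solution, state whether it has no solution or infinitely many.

infinitely many solutions

Row-reduce:
R1 ← R1 / (4).
R2 ← R2 + 3·R1.
R3 ← R3 + 3·R1.
R2 ← R2 / (7/4).
R1 ← R1 − 5/4·R2.
R3 ← R3 − 39/4·R2.
R3 ← R3 / (-198/7).
R1 ← R1 + 27/7·R3.
R2 ← R2 − 23/7·R3.
Rank is 3 with 4 unknowns, leaving x_4 free.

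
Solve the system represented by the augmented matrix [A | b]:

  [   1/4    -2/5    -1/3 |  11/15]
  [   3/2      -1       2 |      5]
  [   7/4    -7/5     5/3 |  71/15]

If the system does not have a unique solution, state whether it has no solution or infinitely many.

no solution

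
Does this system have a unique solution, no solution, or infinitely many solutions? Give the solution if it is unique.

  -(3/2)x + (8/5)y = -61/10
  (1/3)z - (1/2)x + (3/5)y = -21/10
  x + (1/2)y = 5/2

x = 3, y = -1, z = 0

Row-reduce the augmented matrix:
R1 ← R1 / (-3/2).
R2 ← R2 + 1/2·R1.
R3 ← R3 − 1·R1.
R2 ← R2 / (1/15).
R1 ← R1 + 16/15·R2.
R3 ← R3 − 47/30·R2.
R3 ← R3 / (-47/6).
R1 ← R1 − 16/3·R3.
R2 ← R2 − 5·R3.
Reading off the reduced rows gives x = 3, y = -1, z = 0.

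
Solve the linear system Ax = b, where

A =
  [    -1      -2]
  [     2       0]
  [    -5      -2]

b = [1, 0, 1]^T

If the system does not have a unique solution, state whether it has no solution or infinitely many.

x_1 = 0, x_2 = -1/2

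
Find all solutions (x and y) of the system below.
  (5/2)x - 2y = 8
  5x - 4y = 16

infinitely many solutions

Row-reduce:
R1 ← R1 / (5/2).
R2 ← R2 − 5·R1.
Rank is 1 with 2 unknowns, leaving y free.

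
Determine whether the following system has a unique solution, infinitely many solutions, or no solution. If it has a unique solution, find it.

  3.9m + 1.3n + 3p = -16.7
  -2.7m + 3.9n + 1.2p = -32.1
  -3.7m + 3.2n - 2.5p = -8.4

m = 2, n = -5, p = -6

Row-reduce the augmented matrix:
R1 ← R1 / (39/10).
R2 ← R2 + 27/10·R1.
R3 ← R3 + 37/10·R1.
R2 ← R2 / (24/5).
R1 ← R1 − 1/3·R2.
R3 ← R3 − 133/30·R2.
R3 ← R3 / (-8363/3120).
R1 ← R1 − 13/24·R3.
R2 ← R2 − 71/104·R3.
Reading off the reduced rows gives m = 2, n = -5, p = -6.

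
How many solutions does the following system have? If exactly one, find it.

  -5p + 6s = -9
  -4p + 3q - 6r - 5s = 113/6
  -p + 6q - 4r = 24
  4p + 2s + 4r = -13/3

Row-reduce the augmented matrix:
R1 ← R1 / (-5).
R2 ← R2 + 4·R1.
R3 ← R3 + 1·R1.
R4 ← R4 − 4·R1.
R2 ← R2 / (3).
R3 ← R3 − 6·R2.
R3 ← R3 / (8).
R2 ← R2 + 2·R3.
R4 ← R4 − 4·R3.
R4 ← R4 / (-12/5).
R1 ← R1 + 6/5·R4.
R2 ← R2 − 4/3·R4.
R3 ← R3 − 23/10·R4.
Reading off the reduced rows gives p = 1, q = 3, r = -7/4, s = -2/3.

p = 1, q = 3, r = -7/4, s = -2/3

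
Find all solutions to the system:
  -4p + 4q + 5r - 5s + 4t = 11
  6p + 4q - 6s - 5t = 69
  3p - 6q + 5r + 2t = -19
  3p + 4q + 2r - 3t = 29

Row-reduce:
R1 ← R1 / (-4).
R2 ← R2 − 6·R1.
R3 ← R3 − 3·R1.
R4 ← R4 − 3·R1.
R2 ← R2 / (10).
R1 ← R1 + 1·R2.
R3 ← R3 + 3·R2.
R4 ← R4 − 7·R2.
R3 ← R3 / (11).
R1 ← R1 + 1/2·R3.
R2 ← R2 − 3/4·R3.
R4 ← R4 − 1/2·R3.
R4 ← R4 / (333/55).
R1 ← R1 + 5/11·R4.
R2 ← R2 + 9/11·R4.
R3 ← R3 + 39/55·R4.
Rank is 4 with 5 unknowns, leaving t free.

infinitely many solutions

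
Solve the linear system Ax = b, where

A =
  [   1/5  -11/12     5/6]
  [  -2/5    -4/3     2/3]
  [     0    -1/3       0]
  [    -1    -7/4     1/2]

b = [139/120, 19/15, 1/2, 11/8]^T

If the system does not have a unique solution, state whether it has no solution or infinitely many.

Row-reduce the augmented matrix:
R1 ← R1 / (1/5).
R2 ← R2 + 2/5·R1.
R4 ← R4 + 1·R1.
R2 ← R2 / (-19/6).
R1 ← R1 + 55/12·R2.
R3 ← R3 + 1/3·R2.
R4 ← R4 + 19/3·R2.
R3 ← R3 / (-14/57).
R1 ← R1 − 15/19·R3.
R2 ← R2 + 14/19·R3.
R4 reduces to 0 = 0, so the extra equation is consistent.
Reading off the reduced rows gives x_1 = 1, x_2 = -3/2, x_3 = -1/2.

x_1 = 1, x_2 = -3/2, x_3 = -1/2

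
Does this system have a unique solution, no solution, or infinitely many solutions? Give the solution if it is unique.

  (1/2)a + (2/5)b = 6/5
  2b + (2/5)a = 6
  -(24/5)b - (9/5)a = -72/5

a = 0, b = 3

Row-reduce the augmented matrix:
R1 ← R1 / (1/2).
R2 ← R2 − 2/5·R1.
R3 ← R3 + 9/5·R1.
R2 ← R2 / (42/25).
R1 ← R1 − 4/5·R2.
R3 ← R3 + 84/25·R2.
R3 reduces to 0 = 0, so the extra equation is consistent.
Reading off the reduced rows gives a = 0, b = 3.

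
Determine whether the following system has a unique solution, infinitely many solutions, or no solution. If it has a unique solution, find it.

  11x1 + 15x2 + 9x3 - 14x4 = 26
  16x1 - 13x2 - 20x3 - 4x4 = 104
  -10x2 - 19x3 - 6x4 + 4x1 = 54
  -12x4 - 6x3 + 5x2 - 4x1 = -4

Row-reduce the augmented matrix:
R1 ← R1 / (11).
R2 ← R2 − 16·R1.
R3 ← R3 − 4·R1.
R4 ← R4 + 4·R1.
R2 ← R2 / (-383/11).
R1 ← R1 − 15/11·R2.
R3 ← R3 + 170/11·R2.
R4 ← R4 − 115/11·R2.
R3 ← R3 / (-2905/383).
R1 ← R1 + 183/383·R3.
R2 ← R2 − 364/383·R3.
R4 ← R4 + 4850/383·R3.
R4 ← R4 / (852/581).
R1 ← R1 + 68/581·R4.
R2 ← R2 + 124/83·R4.
R3 ← R3 − 626/581·R4.
Reading off the reduced rows gives x1 = 4, x2 = 0, x3 = -2, x4 = 0.

x1 = 4, x2 = 0, x3 = -2, x4 = 0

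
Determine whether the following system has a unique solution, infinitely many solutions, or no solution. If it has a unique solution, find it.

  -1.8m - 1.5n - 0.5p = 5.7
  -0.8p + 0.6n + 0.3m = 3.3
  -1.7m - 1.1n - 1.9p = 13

m = 1, n = -3, p = -6

Row-reduce the augmented matrix:
R1 ← R1 / (-9/5).
R2 ← R2 − 3/10·R1.
R3 ← R3 + 17/10·R1.
R2 ← R2 / (7/20).
R1 ← R1 − 5/6·R2.
R3 ← R3 − 19/60·R2.
R3 ← R3 / (-22/35).
R1 ← R1 − 50/21·R3.
R2 ← R2 + 53/21·R3.
Reading off the reduced rows gives m = 1, n = -3, p = -6.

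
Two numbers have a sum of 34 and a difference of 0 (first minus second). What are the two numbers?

first number: 17, second number: 17

Let x = first number, y = second number.
  x + y = 34
  x - y = 0
Row-reduce the augmented matrix:
R2 ← R2 − 1·R1.
R2 ← R2 / (-2).
R1 ← R1 − 1·R2.
Reading off the reduced rows gives x = 17, y = 17.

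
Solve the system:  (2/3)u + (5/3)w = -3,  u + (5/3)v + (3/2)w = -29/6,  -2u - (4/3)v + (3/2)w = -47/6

Row-reduce the augmented matrix:
R1 ← R1 / (2/3).
R2 ← R2 − 1·R1.
R3 ← R3 + 2·R1.
R2 ← R2 / (5/3).
R3 ← R3 + 4/3·R2.
R3 ← R3 / (57/10).
R1 ← R1 − 5/2·R3.
R2 ← R2 + 3/5·R3.
Reading off the reduced rows gives u = 3, v = -2, w = -3.

u = 3, v = -2, w = -3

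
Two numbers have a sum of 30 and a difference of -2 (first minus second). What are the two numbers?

Let x = first number, y = second number.
  x + y = 30
  x - y = -2
Row-reduce the augmented matrix:
R2 ← R2 − 1·R1.
R2 ← R2 / (-2).
R1 ← R1 − 1·R2.
Reading off the reduced rows gives x = 14, y = 16.

first number: 14, second number: 16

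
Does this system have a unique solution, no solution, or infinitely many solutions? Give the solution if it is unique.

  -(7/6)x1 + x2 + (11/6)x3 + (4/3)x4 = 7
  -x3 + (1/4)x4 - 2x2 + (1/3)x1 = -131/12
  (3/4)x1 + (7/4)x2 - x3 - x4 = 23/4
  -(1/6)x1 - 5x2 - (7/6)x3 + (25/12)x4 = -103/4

infinitely many solutions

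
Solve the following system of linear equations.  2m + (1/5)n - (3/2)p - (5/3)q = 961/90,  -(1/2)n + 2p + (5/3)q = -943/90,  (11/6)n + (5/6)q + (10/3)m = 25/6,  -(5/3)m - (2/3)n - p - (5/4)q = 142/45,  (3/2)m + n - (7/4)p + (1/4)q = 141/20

Row-reduce the augmented matrix:
R1 ← R1 / (2).
R3 ← R3 − 10/3·R1.
R4 ← R4 + 5/3·R1.
R5 ← R5 − 3/2·R1.
R2 ← R2 / (-1/2).
R1 ← R1 − 1/10·R2.
R3 ← R3 − 3/2·R2.
R4 ← R4 + 1/2·R2.
R5 ← R5 − 17/20·R2.
R3 ← R3 / (17/2).
R1 ← R1 + 7/20·R3.
R2 ← R2 + 4·R3.
R4 ← R4 + 17/4·R3.
R5 ← R5 − 111/40·R3.
Swap R4 and R5.
R4 ← R4 / (207/136).
R1 ← R1 + 89/612·R4.
R2 ← R2 − 110/153·R4.
R3 ← R3 − 155/153·R4.
R5 reduces to 0 = 0, so the extra equation is consistent.
Reading off the reduced rows gives m = 1, n = 5/3, p = -13/5, q = -8/3.

m = 1, n = 5/3, p = -13/5, q = -8/3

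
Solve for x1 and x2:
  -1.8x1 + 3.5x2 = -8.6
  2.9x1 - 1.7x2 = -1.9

Row-reduce the augmented matrix:
R1 ← R1 / (-9/5).
R2 ← R2 − 29/10·R1.
R2 ← R2 / (709/180).
R1 ← R1 + 35/18·R2.
Reading off the reduced rows gives x1 = -3, x2 = -4.

x1 = -3, x2 = -4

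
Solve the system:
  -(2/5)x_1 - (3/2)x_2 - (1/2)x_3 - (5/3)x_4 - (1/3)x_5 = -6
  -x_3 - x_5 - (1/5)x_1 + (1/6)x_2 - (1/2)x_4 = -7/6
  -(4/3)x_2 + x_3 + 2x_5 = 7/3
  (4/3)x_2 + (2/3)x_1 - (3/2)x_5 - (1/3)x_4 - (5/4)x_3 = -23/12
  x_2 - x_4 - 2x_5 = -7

Row-reduce the augmented matrix:
R1 ← R1 / (-2/5).
R2 ← R2 + 1/5·R1.
R4 ← R4 − 2/3·R1.
R2 ← R2 / (11/12).
R1 ← R1 − 15/4·R2.
R3 ← R3 + 4/3·R2.
R4 ← R4 + 7/6·R2.
R5 ← R5 − 1·R2.
R3 ← R3 / (-1/11).
R1 ← R1 − 95/22·R3.
R2 ← R2 + 9/11·R3.
R4 ← R4 + 401/132·R3.
R5 ← R5 − 9/11·R3.
R4 ← R4 / (-170/9).
R1 ← R1 − 155/6·R4.
R2 ← R2 + 4·R4.
R3 ← R3 + 16/3·R4.
R5 ← R5 − 3·R4.
R5 ← R5 / (45/34).
R1 ← R1 − 95/68·R5.
R2 ← R2 + 30/17·R5.
R3 ← R3 + 6/17·R5.
R4 ← R4 − 53/34·R5.
Reading off the reduced rows gives x_1 = -5, x_2 = 5, x_3 = -3, x_4 = 0, x_5 = 6.

x_1 = -5, x_2 = 5, x_3 = -3, x_4 = 0, x_5 = 6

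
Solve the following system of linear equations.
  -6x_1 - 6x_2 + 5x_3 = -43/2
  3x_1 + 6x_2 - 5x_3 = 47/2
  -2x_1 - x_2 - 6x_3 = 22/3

x_1 = -2/3, x_2 = 3, x_3 = -3/2

Row-reduce the augmented matrix:
R1 ← R1 / (-6).
R2 ← R2 − 3·R1.
R3 ← R3 + 2·R1.
R2 ← R2 / (3).
R1 ← R1 − 1·R2.
R3 ← R3 − 1·R2.
R3 ← R3 / (-41/6).
R2 ← R2 + 5/6·R3.
Reading off the reduced rows gives x_1 = -2/3, x_2 = 3, x_3 = -3/2.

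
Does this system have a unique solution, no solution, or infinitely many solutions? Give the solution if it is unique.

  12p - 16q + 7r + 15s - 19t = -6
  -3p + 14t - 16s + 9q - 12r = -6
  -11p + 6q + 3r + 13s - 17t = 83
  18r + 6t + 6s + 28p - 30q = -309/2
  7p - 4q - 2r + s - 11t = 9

no solution

Row-reduce:
R1 ← R1 / (12).
R2 ← R2 + 3·R1.
R3 ← R3 + 11·R1.
R4 ← R4 − 28·R1.
R5 ← R5 − 7·R1.
R2 ← R2 / (5).
R1 ← R1 + 4/3·R2.
R3 ← R3 + 26/3·R2.
R4 ← R4 − 22/3·R2.
R5 ← R5 − 16/3·R2.
R3 ← R3 / (-167/20).
R1 ← R1 + 43/20·R3.
R2 ← R2 + 41/20·R3.
R4 ← R4 − 167/10·R3.
R5 ← R5 − 97/20·R3.
Swap R4 and R5.
R4 ← R4 / (1423/167).
R1 ← R1 + 574/167·R4.
R2 ← R2 + 1906/501·R4.
R3 ← R3 + 331/501·R4.
Row 5 reduces to 0 = -1/2, a contradiction. The system is inconsistent.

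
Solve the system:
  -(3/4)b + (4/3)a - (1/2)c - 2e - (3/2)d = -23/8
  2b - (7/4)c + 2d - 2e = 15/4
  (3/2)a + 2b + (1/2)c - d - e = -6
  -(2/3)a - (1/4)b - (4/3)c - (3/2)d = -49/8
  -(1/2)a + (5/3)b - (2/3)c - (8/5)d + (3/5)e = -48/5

Row-reduce the augmented matrix:
R1 ← R1 / (4/3).
R3 ← R3 − 3/2·R1.
R4 ← R4 + 2/3·R1.
R5 ← R5 + 1/2·R1.
R2 ← R2 / (2).
R1 ← R1 + 9/16·R2.
R3 ← R3 − 91/32·R2.
R4 ← R4 + 5/8·R2.
R5 ← R5 − 133/96·R2.
R3 ← R3 / (909/256).
R1 ← R1 + 111/128·R3.
R2 ← R2 + 7/8·R3.
R4 ← R4 + 409/192·R3.
R5 ← R5 − 275/768·R3.
R4 ← R4 / (-2653/909).
R1 ← R1 + 110/101·R4.
R2 ← R2 − 142/303·R4.
R3 ← R3 + 184/303·R4.
R5 ← R5 + 15137/4545·R4.
R5 ← R5 / (-14998/119385).
R1 ← R1 + 3642/2653·R5.
R2 ← R2 − 1132/7959·R5.
R3 ← R3 − 2600/2653·R5.
R4 ← R4 + 2266/7959·R5.
Reading off the reduced rows gives a = -3, b = -3/2, c = 3, d = 3, e = -3.

a = -3, b = -3/2, c = 3, d = 3, e = -3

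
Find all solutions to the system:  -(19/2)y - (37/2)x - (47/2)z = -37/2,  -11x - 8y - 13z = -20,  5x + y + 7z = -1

infinitely many solutions

Row-reduce:
R1 ← R1 / (-37/2).
R2 ← R2 + 11·R1.
R3 ← R3 − 5·R1.
R2 ← R2 / (-87/37).
R1 ← R1 − 19/37·R2.
R3 ← R3 + 58/37·R2.
Rank is 2 with 3 unknowns, leaving z free.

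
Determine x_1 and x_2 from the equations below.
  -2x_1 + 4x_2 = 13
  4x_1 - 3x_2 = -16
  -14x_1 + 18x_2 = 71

x_1 = -5/2, x_2 = 2

Row-reduce the augmented matrix:
R1 ← R1 / (-2).
R2 ← R2 − 4·R1.
R3 ← R3 + 14·R1.
R2 ← R2 / (5).
R1 ← R1 + 2·R2.
R3 ← R3 + 10·R2.
R3 reduces to 0 = 0, so the extra equation is consistent.
Reading off the reduced rows gives x_1 = -5/2, x_2 = 2.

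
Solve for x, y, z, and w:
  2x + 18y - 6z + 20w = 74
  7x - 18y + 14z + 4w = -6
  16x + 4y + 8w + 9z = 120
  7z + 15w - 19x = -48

Row-reduce the augmented matrix:
R1 ← R1 / (2).
R2 ← R2 − 7·R1.
R3 ← R3 − 16·R1.
R4 ← R4 + 19·R1.
R2 ← R2 / (-81).
R1 ← R1 − 9·R2.
R3 ← R3 + 140·R2.
R4 ← R4 − 171·R2.
R3 ← R3 / (-283/81).
R1 ← R1 − 8/9·R3.
R2 ← R2 + 35/81·R3.
R4 ← R4 − 215/9·R3.
R4 ← R4 / (-54803/283).
R1 ← R1 + 1976/283·R4.
R2 ← R2 − 1558/283·R4.
R3 ← R3 − 3072/283·R4.
Reading off the reduced rows gives x = 4, y = 5, z = 4, w = 0.

x = 4, y = 5, z = 4, w = 0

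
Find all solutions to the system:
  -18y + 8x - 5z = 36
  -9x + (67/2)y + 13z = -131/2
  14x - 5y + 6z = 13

Row-reduce:
R1 ← R1 / (8).
R2 ← R2 + 9·R1.
R3 ← R3 − 14·R1.
R2 ← R2 / (53/4).
R1 ← R1 + 9/4·R2.
R3 ← R3 − 53/2·R2.
Rank is 2 with 3 unknowns, leaving z free.

infinitely many solutions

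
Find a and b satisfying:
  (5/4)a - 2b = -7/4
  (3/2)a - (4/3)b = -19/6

Row-reduce the augmented matrix:
R1 ← R1 / (5/4).
R2 ← R2 − 3/2·R1.
R2 ← R2 / (16/15).
R1 ← R1 + 8/5·R2.
Reading off the reduced rows gives a = -3, b = -1.

a = -3, b = -1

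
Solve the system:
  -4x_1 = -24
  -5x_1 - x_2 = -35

x_1 = 6, x_2 = 5

Row-reduce the augmented matrix:
R1 ← R1 / (-4).
R2 ← R2 + 5·R1.
R2 ← R2 / (-1).
Reading off the reduced rows gives x_1 = 6, x_2 = 5.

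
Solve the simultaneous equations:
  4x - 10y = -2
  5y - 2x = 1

infinitely many solutions

Row-reduce:
R1 ← R1 / (4).
R2 ← R2 + 2·R1.
Rank is 1 with 2 unknowns, leaving y free.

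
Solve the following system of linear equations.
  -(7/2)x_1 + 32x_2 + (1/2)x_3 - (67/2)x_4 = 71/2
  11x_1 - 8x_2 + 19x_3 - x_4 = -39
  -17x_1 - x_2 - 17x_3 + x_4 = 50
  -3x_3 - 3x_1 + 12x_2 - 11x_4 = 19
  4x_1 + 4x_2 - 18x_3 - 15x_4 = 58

no solution

Row-reduce:
R1 ← R1 / (-7/2).
R2 ← R2 − 11·R1.
R3 ← R3 + 17·R1.
R4 ← R4 + 3·R1.
R5 ← R5 − 4·R1.
R2 ← R2 / (648/7).
R1 ← R1 + 64/7·R2.
R3 ← R3 + 1095/7·R2.
R4 ← R4 + 108/7·R2.
R5 ← R5 − 284/7·R2.
R3 ← R3 / (46/3).
R1 ← R1 − 17/9·R3.
R2 ← R2 − 2/9·R3.
R5 ← R5 + 238/9·R3.
Swap R4 and R5.
R4 ← R4 / (-7060/207).
R1 ← R1 − 427/414·R4.
R2 ← R2 + 190/207·R4.
R3 ← R3 + 143/138·R4.
Row 5 reduces to 0 = 2/3, a contradiction. The system is inconsistent.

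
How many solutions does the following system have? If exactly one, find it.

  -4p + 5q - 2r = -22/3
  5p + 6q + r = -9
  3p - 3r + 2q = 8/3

Row-reduce the augmented matrix:
R1 ← R1 / (-4).
R2 ← R2 − 5·R1.
R3 ← R3 − 3·R1.
R2 ← R2 / (49/4).
R1 ← R1 + 5/4·R2.
R3 ← R3 − 23/4·R2.
R3 ← R3 / (-186/49).
R1 ← R1 − 17/49·R3.
R2 ← R2 + 6/49·R3.
Reading off the reduced rows gives p = 1/2, q = -5/3, r = -3/2.

p = 1/2, q = -5/3, r = -3/2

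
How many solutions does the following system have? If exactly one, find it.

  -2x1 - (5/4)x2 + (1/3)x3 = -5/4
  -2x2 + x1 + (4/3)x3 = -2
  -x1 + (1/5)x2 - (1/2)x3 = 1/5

x1 = 0, x2 = 1, x3 = 0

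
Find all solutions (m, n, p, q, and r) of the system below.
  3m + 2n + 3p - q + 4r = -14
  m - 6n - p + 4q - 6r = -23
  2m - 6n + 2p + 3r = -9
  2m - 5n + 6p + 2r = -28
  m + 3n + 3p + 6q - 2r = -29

m = -5, n = 0, p = -4, q = -1, r = 3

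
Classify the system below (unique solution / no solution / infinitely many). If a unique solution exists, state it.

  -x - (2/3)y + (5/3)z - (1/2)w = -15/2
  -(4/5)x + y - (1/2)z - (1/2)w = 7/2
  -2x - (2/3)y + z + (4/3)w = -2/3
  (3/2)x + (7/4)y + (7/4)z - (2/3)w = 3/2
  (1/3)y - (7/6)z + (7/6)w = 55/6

no solution

Row-reduce:
R1 ← R1 / (-1).
R2 ← R2 + 4/5·R1.
R3 ← R3 + 2·R1.
R4 ← R4 − 3/2·R1.
R2 ← R2 / (23/15).
R1 ← R1 − 2/3·R2.
R3 ← R3 − 2/3·R2.
R4 ← R4 − 3/4·R2.
R5 ← R5 − 1/3·R2.
R3 ← R3 / (-106/69).
R1 ← R1 + 20/23·R3.
R2 ← R2 + 55/46·R3.
R4 ← R4 − 947/184·R3.
R5 ← R5 + 53/69·R3.
R4 ← R4 / (8389/1272).
R1 ← R1 + 85/106·R4.
R2 ← R2 + 203/106·R4.
R3 ← R3 + 82/53·R4.
Row 5 reduces to 0 = 2, a contradiction. The system is inconsistent.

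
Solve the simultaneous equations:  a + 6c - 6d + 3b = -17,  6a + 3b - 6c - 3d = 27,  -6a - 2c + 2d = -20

infinitely many solutions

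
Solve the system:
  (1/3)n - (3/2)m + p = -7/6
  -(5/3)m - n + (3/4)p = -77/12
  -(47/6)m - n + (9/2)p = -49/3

Row-reduce:
R1 ← R1 / (-3/2).
R2 ← R2 + 5/3·R1.
R3 ← R3 + 47/6·R1.
R2 ← R2 / (-37/27).
R1 ← R1 + 2/9·R2.
R3 ← R3 + 74/27·R2.
Rank is 2 with 3 unknowns, leaving p free.

infinitely many solutions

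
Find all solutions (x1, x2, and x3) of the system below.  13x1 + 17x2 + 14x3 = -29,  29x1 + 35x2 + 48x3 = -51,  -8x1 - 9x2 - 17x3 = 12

Row-reduce:
R1 ← R1 / (13).
R2 ← R2 − 29·R1.
R3 ← R3 + 8·R1.
R2 ← R2 / (-38/13).
R1 ← R1 − 17/13·R2.
R3 ← R3 − 19/13·R2.
Row 3 reduces to 0 = 1, a contradiction. The system is inconsistent.

no solution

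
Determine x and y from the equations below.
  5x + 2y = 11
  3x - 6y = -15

Row-reduce the augmented matrix:
R1 ← R1 / (5).
R2 ← R2 − 3·R1.
R2 ← R2 / (-36/5).
R1 ← R1 − 2/5·R2.
Reading off the reduced rows gives x = 1, y = 3.

x = 1, y = 3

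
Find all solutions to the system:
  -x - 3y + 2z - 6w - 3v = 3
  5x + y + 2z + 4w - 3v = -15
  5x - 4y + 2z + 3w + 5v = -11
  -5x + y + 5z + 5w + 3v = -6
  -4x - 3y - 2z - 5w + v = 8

Row-reduce the augmented matrix:
R1 ← R1 / (-1).
R2 ← R2 − 5·R1.
R3 ← R3 − 5·R1.
R4 ← R4 + 5·R1.
R5 ← R5 + 4·R1.
R2 ← R2 / (-14).
R1 ← R1 − 3·R2.
R3 ← R3 + 19·R2.
R4 ← R4 − 16·R2.
R5 ← R5 − 9·R2.
R3 ← R3 / (-30/7).
R1 ← R1 − 4/7·R3.
R2 ← R2 + 6/7·R3.
R4 ← R4 − 61/7·R3.
R5 ← R5 + 16/7·R3.
R4 ← R4 / (332/15).
R1 ← R1 − 23/15·R4.
R2 ← R2 − 1/5·R4.
R3 ← R3 + 29/15·R4.
R5 ← R5 + 32/15·R4.
R5 ← R5 / (-306/83).
R1 ← R1 + 523/664·R5.
R2 ← R2 + 1223/664·R5.
R3 ← R3 + 683/664·R5.
R4 ← R4 − 803/664·R5.
Reading off the reduced rows gives x = 0, y = 3, z = 0, w = -3, v = 2.

x = 0, y = 3, z = 0, w = -3, v = 2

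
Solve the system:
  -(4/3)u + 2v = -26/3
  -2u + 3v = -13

Row-reduce:
R1 ← R1 / (-4/3).
R2 ← R2 + 2·R1.
Rank is 1 with 2 unknowns, leaving v free.

infinitely many solutions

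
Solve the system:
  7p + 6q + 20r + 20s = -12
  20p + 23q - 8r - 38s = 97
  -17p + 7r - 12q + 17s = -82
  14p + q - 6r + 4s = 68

no solution

Row-reduce:
R1 ← R1 / (7).
R2 ← R2 − 20·R1.
R3 ← R3 + 17·R1.
R4 ← R4 − 14·R1.
R2 ← R2 / (41/7).
R1 ← R1 − 6/7·R2.
R3 ← R3 − 18/7·R2.
R4 ← R4 + 11·R2.
R3 ← R3 / (3451/41).
R1 ← R1 − 508/41·R3.
R2 ← R2 + 456/41·R3.
R4 ← R4 + 6902/41·R3.
Row 4 reduces to 0 = 1, a contradiction. The system is inconsistent.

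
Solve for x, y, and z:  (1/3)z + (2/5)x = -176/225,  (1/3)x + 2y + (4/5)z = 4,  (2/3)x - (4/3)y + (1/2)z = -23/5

x = -7/5, y = 5/2, z = -2/3

Row-reduce the augmented matrix:
R1 ← R1 / (2/5).
R2 ← R2 − 1/3·R1.
R3 ← R3 − 2/3·R1.
R2 ← R2 / (2).
R3 ← R3 + 4/3·R2.
R3 ← R3 / (79/270).
R1 ← R1 − 5/6·R3.
R2 ← R2 − 47/180·R3.
Reading off the reduced rows gives x = -7/5, y = 5/2, z = -2/3.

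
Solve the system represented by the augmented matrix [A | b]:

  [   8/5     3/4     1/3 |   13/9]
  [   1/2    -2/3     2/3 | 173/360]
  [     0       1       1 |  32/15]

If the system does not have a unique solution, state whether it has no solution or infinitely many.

Row-reduce the augmented matrix:
R1 ← R1 / (8/5).
R2 ← R2 − 1/2·R1.
R2 ← R2 / (-173/192).
R1 ← R1 − 15/32·R2.
R3 ← R3 − 1·R2.
R3 ← R3 / (281/173).
R1 ← R1 − 260/519·R3.
R2 ← R2 + 108/173·R3.
Reading off the reduced rows gives x_1 = 1/4, x_2 = 4/5, x_3 = 4/3.

x_1 = 1/4, x_2 = 4/5, x_3 = 4/3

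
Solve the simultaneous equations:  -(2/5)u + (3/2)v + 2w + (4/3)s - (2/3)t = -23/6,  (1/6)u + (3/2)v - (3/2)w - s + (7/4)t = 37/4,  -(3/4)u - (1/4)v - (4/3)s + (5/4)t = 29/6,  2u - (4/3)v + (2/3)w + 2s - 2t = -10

Row-reduce:
R1 ← R1 / (-2/5).
R2 ← R2 − 1/6·R1.
R3 ← R3 + 3/4·R1.
R4 ← R4 − 2·R1.
R2 ← R2 / (17/8).
R1 ← R1 + 15/4·R2.
R3 ← R3 + 49/16·R2.
R4 ← R4 − 37/6·R2.
R3 ← R3 / (-961/204).
R1 ← R1 + 105/17·R3.
R2 ← R2 + 16/51·R3.
R4 ← R4 − 1928/153·R3.
R4 ← R4 / (-5798/2883).
R1 ← R1 − 1680/961·R4.
R2 ← R2 − 256/2883·R4.
R3 ← R3 − 2738/2883·R4.
Rank is 4 with 5 unknowns, leaving t free.

infinitely many solutions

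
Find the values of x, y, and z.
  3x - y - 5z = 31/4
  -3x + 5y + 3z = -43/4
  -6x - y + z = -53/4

x = 7/3, y = -3/4, z = 0

Row-reduce the augmented matrix:
R1 ← R1 / (3).
R2 ← R2 + 3·R1.
R3 ← R3 + 6·R1.
R2 ← R2 / (4).
R1 ← R1 + 1/3·R2.
R3 ← R3 + 3·R2.
R3 ← R3 / (-21/2).
R1 ← R1 + 11/6·R3.
R2 ← R2 + 1/2·R3.
Reading off the reduced rows gives x = 7/3, y = -3/4, z = 0.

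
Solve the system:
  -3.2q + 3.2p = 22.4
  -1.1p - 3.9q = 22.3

p = 1, q = -6

Row-reduce the augmented matrix:
R1 ← R1 / (16/5).
R2 ← R2 + 11/10·R1.
R2 ← R2 / (-5).
R1 ← R1 + 1·R2.
Reading off the reduced rows gives p = 1, q = -6.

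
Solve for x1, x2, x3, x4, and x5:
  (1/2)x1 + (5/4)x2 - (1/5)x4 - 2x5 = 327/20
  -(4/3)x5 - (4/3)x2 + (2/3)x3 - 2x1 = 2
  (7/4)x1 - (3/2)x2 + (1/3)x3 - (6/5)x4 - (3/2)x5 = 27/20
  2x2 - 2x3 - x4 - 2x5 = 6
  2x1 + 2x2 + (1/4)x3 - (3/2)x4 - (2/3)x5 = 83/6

Row-reduce the augmented matrix:
R1 ← R1 / (1/2).
R2 ← R2 + 2·R1.
R3 ← R3 − 7/4·R1.
R5 ← R5 − 2·R1.
R2 ← R2 / (11/3).
R1 ← R1 − 5/2·R2.
R3 ← R3 + 47/8·R2.
R4 ← R4 − 2·R2.
R5 ← R5 + 3·R2.
R3 ← R3 / (185/132).
R1 ← R1 + 5/11·R3.
R2 ← R2 − 2/11·R3.
R4 ← R4 + 26/11·R3.
R5 ← R5 − 35/44·R3.
R4 ← R4 / (-3301/925).
R1 ← R1 + 16/37·R4.
R2 ← R2 − 12/925·R4.
R3 ← R3 + 1176/925·R4.
R5 ← R5 + 127/370·R4.
R5 ← R5 / (62383/9903).
R1 ← R1 − 2822/3301·R5.
R2 ← R2 + 4508/3301·R5.
R3 ← R3 + 7152/3301·R5.
R4 ← R4 − 11890/3301·R5.
Reading off the reduced rows gives x1 = 1, x2 = 5, x3 = 6, x4 = 2, x5 = -5.

x1 = 1, x2 = 5, x3 = 6, x4 = 2, x5 = -5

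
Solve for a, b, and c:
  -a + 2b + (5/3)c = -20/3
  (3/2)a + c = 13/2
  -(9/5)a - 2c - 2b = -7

a = 5, b = 0, c = -1

Row-reduce the augmented matrix:
R1 ← R1 / (-1).
R2 ← R2 − 3/2·R1.
R3 ← R3 + 9/5·R1.
R2 ← R2 / (3).
R1 ← R1 + 2·R2.
R3 ← R3 + 28/5·R2.
R3 ← R3 / (23/15).
R1 ← R1 − 2/3·R3.
R2 ← R2 − 7/6·R3.
Reading off the reduced rows gives a = 5, b = 0, c = -1.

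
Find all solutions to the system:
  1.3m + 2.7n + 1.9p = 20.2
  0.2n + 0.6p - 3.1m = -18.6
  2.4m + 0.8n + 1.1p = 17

m = 6, n = 6, p = -2

Row-reduce the augmented matrix:
R1 ← R1 / (13/10).
R2 ← R2 + 31/10·R1.
R3 ← R3 − 12/5·R1.
R2 ← R2 / (863/130).
R1 ← R1 − 27/13·R2.
R3 ← R3 + 272/65·R2.
R3 ← R3 / (7133/8630).
R1 ← R1 + 124/863·R3.
R2 ← R2 − 667/863·R3.
Reading off the reduced rows gives m = 6, n = 6, p = -2.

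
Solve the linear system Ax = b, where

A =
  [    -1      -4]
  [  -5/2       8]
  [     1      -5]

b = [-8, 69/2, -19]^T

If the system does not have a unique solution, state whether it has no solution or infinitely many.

Row-reduce:
R1 ← R1 / (-1).
R2 ← R2 + 5/2·R1.
R3 ← R3 − 1·R1.
R2 ← R2 / (18).
R1 ← R1 − 4·R2.
R3 ← R3 + 9·R2.
Row 3 reduces to 0 = 1/4, a contradiction. The system is inconsistent.

no solution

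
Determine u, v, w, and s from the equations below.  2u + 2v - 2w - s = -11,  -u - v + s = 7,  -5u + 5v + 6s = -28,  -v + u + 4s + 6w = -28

u = -4, v = -6, w = -3, s = -3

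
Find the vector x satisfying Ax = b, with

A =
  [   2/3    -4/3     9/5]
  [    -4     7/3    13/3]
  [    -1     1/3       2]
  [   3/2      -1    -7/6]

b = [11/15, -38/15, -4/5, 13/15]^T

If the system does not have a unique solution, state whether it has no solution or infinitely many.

Row-reduce the augmented matrix:
R1 ← R1 / (2/3).
R2 ← R2 + 4·R1.
R3 ← R3 + 1·R1.
R4 ← R4 − 3/2·R1.
R2 ← R2 / (-17/3).
R1 ← R1 + 2·R2.
R3 ← R3 + 5/3·R2.
R4 ← R4 − 2·R2.
R3 ← R3 / (127/510).
R1 ← R1 + 449/170·R3.
R2 ← R2 + 227/85·R3.
R4 ← R4 − 127/1020·R3.
R4 reduces to 0 = 0, so the extra equation is consistent.
Reading off the reduced rows gives x_1 = -11/5, x_2 = -3, x_3 = -1.

x_1 = -11/5, x_2 = -3, x_3 = -1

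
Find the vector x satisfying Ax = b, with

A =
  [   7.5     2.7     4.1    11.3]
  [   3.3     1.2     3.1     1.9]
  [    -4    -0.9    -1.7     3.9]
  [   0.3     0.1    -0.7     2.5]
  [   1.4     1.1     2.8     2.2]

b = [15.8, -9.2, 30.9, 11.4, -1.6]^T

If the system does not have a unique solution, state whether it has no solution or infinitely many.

Row-reduce the augmented matrix:
R1 ← R1 / (15/2).
R2 ← R2 − 33/10·R1.
R3 ← R3 + 4·R1.
R4 ← R4 − 3/10·R1.
R5 ← R5 − 7/5·R1.
R2 ← R2 / (3/250).
R1 ← R1 − 9/25·R2.
R3 ← R3 − 27/50·R2.
R4 ← R4 + 1/125·R2.
R5 ← R5 − 149/250·R2.
R3 ← R3 / (-347/6).
R1 ← R1 + 115/3·R3.
R2 ← R2 − 108·R3.
R5 ← R5 + 187/3·R3.
Swap R4 and R5.
R4 ← R4 / (-2439/347).
R1 ← R1 + 1576/347·R4.
R2 ← R2 − 7180/347·R4.
R3 ← R3 + 889/347·R4.
R5 reduces to 0 = 0, so the extra equation is consistent.
Reading off the reduced rows gives x_1 = -3, x_2 = 2, x_3 = -3, x_4 = 4.

x_1 = -3, x_2 = 2, x_3 = -3, x_4 = 4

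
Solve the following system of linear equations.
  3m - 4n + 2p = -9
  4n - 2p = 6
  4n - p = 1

Row-reduce the augmented matrix:
R1 ← R1 / (3).
R2 ← R2 / (4).
R1 ← R1 + 4/3·R2.
R3 ← R3 − 4·R2.
R2 ← R2 + 1/2·R3.
Reading off the reduced rows gives m = -1, n = -1, p = -5.

m = -1, n = -1, p = -5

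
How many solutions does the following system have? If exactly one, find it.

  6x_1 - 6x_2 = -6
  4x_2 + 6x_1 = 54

Row-reduce the augmented matrix:
R1 ← R1 / (6).
R2 ← R2 − 6·R1.
R2 ← R2 / (10).
R1 ← R1 + 1·R2.
Reading off the reduced rows gives x_1 = 5, x_2 = 6.

x_1 = 5, x_2 = 6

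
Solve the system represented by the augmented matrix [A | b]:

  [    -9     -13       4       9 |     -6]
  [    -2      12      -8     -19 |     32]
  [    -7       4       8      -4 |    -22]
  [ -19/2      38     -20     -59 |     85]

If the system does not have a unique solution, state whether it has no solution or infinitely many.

infinitely many solutions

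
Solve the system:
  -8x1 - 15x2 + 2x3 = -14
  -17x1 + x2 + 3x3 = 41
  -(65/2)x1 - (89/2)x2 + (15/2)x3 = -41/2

no solution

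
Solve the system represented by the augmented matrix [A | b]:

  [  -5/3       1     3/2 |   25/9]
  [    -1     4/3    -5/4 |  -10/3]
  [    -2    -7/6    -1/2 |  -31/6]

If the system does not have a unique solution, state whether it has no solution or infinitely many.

x_1 = 4/3, x_2 = 1, x_3 = 8/3

Row-reduce the augmented matrix:
R1 ← R1 / (-5/3).
R2 ← R2 + 1·R1.
R3 ← R3 + 2·R1.
R2 ← R2 / (11/15).
R1 ← R1 + 3/5·R2.
R3 ← R3 + 71/30·R2.
R3 ← R3 / (-813/88).
R1 ← R1 + 117/44·R3.
R2 ← R2 + 129/44·R3.
Reading off the reduced rows gives x_1 = 4/3, x_2 = 1, x_3 = 8/3.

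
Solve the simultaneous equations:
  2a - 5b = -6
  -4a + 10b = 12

infinitely many solutions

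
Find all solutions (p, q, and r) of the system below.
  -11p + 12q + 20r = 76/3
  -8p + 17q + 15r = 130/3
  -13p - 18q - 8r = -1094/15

p = 4/3, q = 3, r = 1/5

Row-reduce the augmented matrix:
R1 ← R1 / (-11).
R2 ← R2 + 8·R1.
R3 ← R3 + 13·R1.
R2 ← R2 / (91/11).
R1 ← R1 + 12/11·R2.
R3 ← R3 + 354/11·R2.
R3 ← R3 / (-2718/91).
R1 ← R1 + 160/91·R3.
R2 ← R2 − 5/91·R3.
Reading off the reduced rows gives p = 4/3, q = 3, r = 1/5.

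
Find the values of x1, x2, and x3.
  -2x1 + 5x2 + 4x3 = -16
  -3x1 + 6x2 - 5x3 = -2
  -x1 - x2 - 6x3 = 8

Row-reduce the augmented matrix:
R1 ← R1 / (-2).
R2 ← R2 + 3·R1.
R3 ← R3 + 1·R1.
R2 ← R2 / (-3/2).
R1 ← R1 + 5/2·R2.
R3 ← R3 + 7/2·R2.
R3 ← R3 / (53/3).
R1 ← R1 − 49/3·R3.
R2 ← R2 − 22/3·R3.
Reading off the reduced rows gives x1 = 4, x2 = 0, x3 = -2.

x1 = 4, x2 = 0, x3 = -2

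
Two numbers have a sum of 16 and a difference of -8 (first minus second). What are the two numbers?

Let x = first number, y = second number.
  x + y = 16
  x - y = -8
From equation 1: x = 16 − y.
Substitute into equation 2 and solve: y = 12.
Then x = 4.

first number: 4, second number: 12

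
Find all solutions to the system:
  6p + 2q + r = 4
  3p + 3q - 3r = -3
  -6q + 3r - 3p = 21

Row-reduce the augmented matrix:
R1 ← R1 / (6).
R2 ← R2 − 3·R1.
R3 ← R3 + 3·R1.
R2 ← R2 / (2).
R1 ← R1 − 1/3·R2.
R3 ← R3 + 5·R2.
R3 ← R3 / (-21/4).
R1 ← R1 − 3/4·R3.
R2 ← R2 + 7/4·R3.
Reading off the reduced rows gives p = 3, q = -6, r = -2.

p = 3, q = -6, r = -2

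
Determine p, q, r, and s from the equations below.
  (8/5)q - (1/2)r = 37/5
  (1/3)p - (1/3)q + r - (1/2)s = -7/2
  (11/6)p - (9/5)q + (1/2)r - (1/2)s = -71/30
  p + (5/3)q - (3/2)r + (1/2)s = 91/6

p = 4, q = 4, r = -2, s = 3

Row-reduce the augmented matrix:
Swap R1 and R2.
R1 ← R1 / (1/3).
R3 ← R3 − 11/6·R1.
R4 ← R4 − 1·R1.
R2 ← R2 / (8/5).
R1 ← R1 + 1·R2.
R3 ← R3 − 1/30·R2.
R4 ← R4 − 8/3·R2.
R3 ← R3 / (-479/96).
R1 ← R1 − 43/16·R3.
R2 ← R2 + 5/16·R3.
R4 ← R4 + 11/3·R3.
R4 ← R4 / (166/479).
R1 ← R1 + 138/479·R4.
R2 ← R2 + 135/958·R4.
R3 ← R3 + 216/479·R4.
Reading off the reduced rows gives p = 4, q = 4, r = -2, s = 3.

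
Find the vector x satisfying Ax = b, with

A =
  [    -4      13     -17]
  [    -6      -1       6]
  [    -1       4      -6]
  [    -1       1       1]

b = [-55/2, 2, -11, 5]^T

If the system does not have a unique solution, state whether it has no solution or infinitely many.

no solution

Row-reduce:
R1 ← R1 / (-4).
R2 ← R2 + 6·R1.
R3 ← R3 + 1·R1.
R4 ← R4 + 1·R1.
R2 ← R2 / (-41/2).
R1 ← R1 + 13/4·R2.
R3 ← R3 − 3/4·R2.
R4 ← R4 + 9/4·R2.
R3 ← R3 / (-49/82).
R1 ← R1 + 61/82·R3.
R2 ← R2 + 63/41·R3.
R4 ← R4 − 147/82·R3.
Row 4 reduces to 0 = -1/2, a contradiction. The system is inconsistent.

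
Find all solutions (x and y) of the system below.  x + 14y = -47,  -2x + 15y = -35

x = -5, y = -3

From equation 1: x = -47 − 14·y.
Substitute into equation 2 and solve: y = -3.
Then x = -5.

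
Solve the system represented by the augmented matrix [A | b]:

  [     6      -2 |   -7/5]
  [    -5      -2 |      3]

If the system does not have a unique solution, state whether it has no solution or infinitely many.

Row-reduce the augmented matrix:
R1 ← R1 / (6).
R2 ← R2 + 5·R1.
R2 ← R2 / (-11/3).
R1 ← R1 + 1/3·R2.
Reading off the reduced rows gives x_1 = -2/5, x_2 = -1/2.

x_1 = -2/5, x_2 = -1/2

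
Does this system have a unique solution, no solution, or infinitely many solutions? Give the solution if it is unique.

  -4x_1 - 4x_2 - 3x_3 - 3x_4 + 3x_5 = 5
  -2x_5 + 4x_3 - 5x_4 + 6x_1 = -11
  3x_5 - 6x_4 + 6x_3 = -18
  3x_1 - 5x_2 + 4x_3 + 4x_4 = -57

infinitely many solutions

Row-reduce:
R1 ← R1 / (-4).
R2 ← R2 − 6·R1.
R4 ← R4 − 3·R1.
R2 ← R2 / (-6).
R1 ← R1 − 1·R2.
R4 ← R4 + 8·R2.
R3 ← R3 / (6).
R1 ← R1 − 2/3·R3.
R2 ← R2 − 1/12·R3.
R4 ← R4 − 29/12·R3.
R4 ← R4 / (101/6).
R1 ← R1 + 1/6·R4.
R2 ← R2 − 5/3·R4.
R3 ← R3 + 1·R4.
Rank is 4 with 5 unknowns, leaving x_5 free.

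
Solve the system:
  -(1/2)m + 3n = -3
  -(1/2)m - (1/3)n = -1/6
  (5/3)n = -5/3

no solution

Row-reduce:
R1 ← R1 / (-1/2).
R2 ← R2 + 1/2·R1.
R2 ← R2 / (-10/3).
R1 ← R1 + 6·R2.
R3 ← R3 − 5/3·R2.
Row 3 reduces to 0 = -1/4, a contradiction. The system is inconsistent.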